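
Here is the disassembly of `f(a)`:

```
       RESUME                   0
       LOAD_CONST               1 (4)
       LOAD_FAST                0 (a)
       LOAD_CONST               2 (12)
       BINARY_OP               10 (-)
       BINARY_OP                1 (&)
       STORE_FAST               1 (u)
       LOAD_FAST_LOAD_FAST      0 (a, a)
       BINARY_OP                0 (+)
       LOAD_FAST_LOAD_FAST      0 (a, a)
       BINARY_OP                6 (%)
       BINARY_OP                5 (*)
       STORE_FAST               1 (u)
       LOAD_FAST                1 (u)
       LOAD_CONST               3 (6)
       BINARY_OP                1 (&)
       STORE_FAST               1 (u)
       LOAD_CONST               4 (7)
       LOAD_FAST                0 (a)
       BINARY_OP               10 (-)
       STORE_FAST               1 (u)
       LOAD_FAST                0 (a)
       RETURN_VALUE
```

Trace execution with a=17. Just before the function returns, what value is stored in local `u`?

-10

LOAD_CONST → push 4. Stack: [4]
LOAD_FAST a → push 17. Stack: [4, 17]
LOAD_CONST → push 12. Stack: [4, 17, 12]
BINARY_OP - → 17 - 12 = 5. Stack: [4, 5]
BINARY_OP & → 4 & 5 = 4. Stack: [4]
STORE_FAST u → u=4. Stack: []
LOAD_FAST_LOAD_FAST a,a → push 17,17. Stack: [17, 17]
BINARY_OP + → 17 + 17 = 34. Stack: [34]
LOAD_FAST_LOAD_FAST a,a → push 17,17. Stack: [34, 17, 17]
BINARY_OP % → 17 % 17 = 0. Stack: [34, 0]
BINARY_OP * → 34 * 0 = 0. Stack: [0]
STORE_FAST u → u=0. Stack: []
LOAD_FAST u → push 0. Stack: [0]
LOAD_CONST → push 6. Stack: [0, 6]
BINARY_OP & → 0 & 6 = 0. Stack: [0]
STORE_FAST u → u=0. Stack: []
LOAD_CONST → push 7. Stack: [7]
LOAD_FAST a → push 17. Stack: [7, 17]
BINARY_OP - → 7 - 17 = -10. Stack: [-10]
STORE_FAST u → u=-10. Stack: []
LOAD_FAST a → push 17. Stack: [17]
RETURN_VALUE → return 17.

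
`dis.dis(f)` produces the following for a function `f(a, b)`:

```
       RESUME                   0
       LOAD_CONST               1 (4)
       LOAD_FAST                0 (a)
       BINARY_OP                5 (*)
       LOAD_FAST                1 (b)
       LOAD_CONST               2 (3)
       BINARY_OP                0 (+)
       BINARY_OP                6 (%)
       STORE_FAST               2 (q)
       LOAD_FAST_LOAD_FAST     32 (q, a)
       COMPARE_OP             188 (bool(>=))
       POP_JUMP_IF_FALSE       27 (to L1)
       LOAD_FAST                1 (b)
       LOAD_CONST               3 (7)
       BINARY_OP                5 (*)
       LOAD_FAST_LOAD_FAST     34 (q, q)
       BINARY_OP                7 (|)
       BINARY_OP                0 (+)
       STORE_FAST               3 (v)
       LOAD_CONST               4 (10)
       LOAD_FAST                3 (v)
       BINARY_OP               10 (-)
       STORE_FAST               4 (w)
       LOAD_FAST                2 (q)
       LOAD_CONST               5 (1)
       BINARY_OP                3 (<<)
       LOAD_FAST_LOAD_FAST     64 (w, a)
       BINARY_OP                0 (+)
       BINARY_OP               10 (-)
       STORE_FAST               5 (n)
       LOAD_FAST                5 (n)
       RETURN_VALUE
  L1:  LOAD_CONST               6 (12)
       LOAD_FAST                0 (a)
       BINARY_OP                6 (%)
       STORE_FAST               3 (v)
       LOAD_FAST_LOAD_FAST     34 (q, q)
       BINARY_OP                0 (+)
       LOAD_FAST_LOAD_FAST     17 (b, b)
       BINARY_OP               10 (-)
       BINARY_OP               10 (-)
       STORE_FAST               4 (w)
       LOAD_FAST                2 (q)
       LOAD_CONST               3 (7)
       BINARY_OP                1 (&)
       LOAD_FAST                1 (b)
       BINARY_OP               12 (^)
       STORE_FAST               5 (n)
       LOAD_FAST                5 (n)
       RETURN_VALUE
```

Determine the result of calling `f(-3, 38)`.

346

LOAD_CONST → push 4. Stack: [4]
LOAD_FAST a → push -3. Stack: [4, -3]
BINARY_OP * → 4 * -3 = -12. Stack: [-12]
LOAD_FAST b → push 38. Stack: [-12, 38]
LOAD_CONST → push 3. Stack: [-12, 38, 3]
BINARY_OP + → 38 + 3 = 41. Stack: [-12, 41]
BINARY_OP % → -12 % 41 = 29. Stack: [29]
STORE_FAST q → q=29. Stack: []
LOAD_FAST_LOAD_FAST q,a → push 29,-3. Stack: [29, -3]
COMPARE_OP bool(>=) → 29 vs -3 = True. Stack: [True]
POP_JUMP_IF_FALSE → pop True; no jump. Stack: []
LOAD_FAST b → push 38. Stack: [38]
LOAD_CONST → push 7. Stack: [38, 7]
BINARY_OP * → 38 * 7 = 266. Stack: [266]
LOAD_FAST_LOAD_FAST q,q → push 29,29. Stack: [266, 29, 29]
BINARY_OP | → 29 | 29 = 29. Stack: [266, 29]
BINARY_OP + → 266 + 29 = 295. Stack: [295]
STORE_FAST v → v=295. Stack: []
LOAD_CONST → push 10. Stack: [10]
LOAD_FAST v → push 295. Stack: [10, 295]
BINARY_OP - → 10 - 295 = -285. Stack: [-285]
STORE_FAST w → w=-285. Stack: []
LOAD_FAST q → push 29. Stack: [29]
LOAD_CONST → push 1. Stack: [29, 1]
BINARY_OP << → 29 << 1 = 58. Stack: [58]
LOAD_FAST_LOAD_FAST w,a → push -285,-3. Stack: [58, -285, -3]
BINARY_OP + → -285 + -3 = -288. Stack: [58, -288]
BINARY_OP - → 58 - -288 = 346. Stack: [346]
STORE_FAST n → n=346. Stack: []
LOAD_FAST n → push 346. Stack: [346]
RETURN_VALUE → return 346.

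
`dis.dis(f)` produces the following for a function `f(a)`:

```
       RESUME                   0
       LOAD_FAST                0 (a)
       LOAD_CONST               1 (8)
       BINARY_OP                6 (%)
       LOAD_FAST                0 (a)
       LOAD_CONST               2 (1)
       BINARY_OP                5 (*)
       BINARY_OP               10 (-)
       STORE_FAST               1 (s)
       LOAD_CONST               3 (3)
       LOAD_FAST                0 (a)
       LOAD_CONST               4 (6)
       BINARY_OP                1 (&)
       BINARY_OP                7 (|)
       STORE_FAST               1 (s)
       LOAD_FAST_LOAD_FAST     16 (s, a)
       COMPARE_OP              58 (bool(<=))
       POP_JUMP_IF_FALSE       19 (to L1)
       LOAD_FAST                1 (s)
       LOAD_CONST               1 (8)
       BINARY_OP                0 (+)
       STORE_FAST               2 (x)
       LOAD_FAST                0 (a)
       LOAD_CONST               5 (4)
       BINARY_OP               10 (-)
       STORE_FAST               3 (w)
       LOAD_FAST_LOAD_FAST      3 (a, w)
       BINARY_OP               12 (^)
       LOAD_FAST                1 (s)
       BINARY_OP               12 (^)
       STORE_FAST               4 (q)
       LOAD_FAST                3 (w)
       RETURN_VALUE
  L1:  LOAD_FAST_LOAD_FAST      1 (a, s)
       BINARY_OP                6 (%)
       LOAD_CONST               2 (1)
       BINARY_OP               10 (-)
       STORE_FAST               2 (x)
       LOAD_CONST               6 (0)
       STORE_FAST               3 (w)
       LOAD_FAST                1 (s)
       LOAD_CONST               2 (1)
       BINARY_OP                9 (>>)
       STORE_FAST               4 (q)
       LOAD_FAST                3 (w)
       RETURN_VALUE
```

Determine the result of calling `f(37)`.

33

LOAD_FAST a → push 37. Stack: [37]
LOAD_CONST → push 8. Stack: [37, 8]
BINARY_OP % → 37 % 8 = 5. Stack: [5]
LOAD_FAST a → push 37. Stack: [5, 37]
LOAD_CONST → push 1. Stack: [5, 37, 1]
BINARY_OP * → 37 * 1 = 37. Stack: [5, 37]
BINARY_OP - → 5 - 37 = -32. Stack: [-32]
STORE_FAST s → s=-32. Stack: []
LOAD_CONST → push 3. Stack: [3]
LOAD_FAST a → push 37. Stack: [3, 37]
LOAD_CONST → push 6. Stack: [3, 37, 6]
BINARY_OP & → 37 & 6 = 4. Stack: [3, 4]
BINARY_OP | → 3 | 4 = 7. Stack: [7]
STORE_FAST s → s=7. Stack: []
LOAD_FAST_LOAD_FAST s,a → push 7,37. Stack: [7, 37]
COMPARE_OP bool(<=) → 7 vs 37 = True. Stack: [True]
POP_JUMP_IF_FALSE → pop True; no jump. Stack: []
LOAD_FAST s → push 7. Stack: [7]
LOAD_CONST → push 8. Stack: [7, 8]
BINARY_OP + → 7 + 8 = 15. Stack: [15]
STORE_FAST x → x=15. Stack: []
LOAD_FAST a → push 37. Stack: [37]
LOAD_CONST → push 4. Stack: [37, 4]
BINARY_OP - → 37 - 4 = 33. Stack: [33]
STORE_FAST w → w=33. Stack: []
LOAD_FAST_LOAD_FAST a,w → push 37,33. Stack: [37, 33]
BINARY_OP ^ → 37 ^ 33 = 4. Stack: [4]
LOAD_FAST s → push 7. Stack: [4, 7]
BINARY_OP ^ → 4 ^ 7 = 3. Stack: [3]
STORE_FAST q → q=3. Stack: []
LOAD_FAST w → push 33. Stack: [33]
RETURN_VALUE → return 33.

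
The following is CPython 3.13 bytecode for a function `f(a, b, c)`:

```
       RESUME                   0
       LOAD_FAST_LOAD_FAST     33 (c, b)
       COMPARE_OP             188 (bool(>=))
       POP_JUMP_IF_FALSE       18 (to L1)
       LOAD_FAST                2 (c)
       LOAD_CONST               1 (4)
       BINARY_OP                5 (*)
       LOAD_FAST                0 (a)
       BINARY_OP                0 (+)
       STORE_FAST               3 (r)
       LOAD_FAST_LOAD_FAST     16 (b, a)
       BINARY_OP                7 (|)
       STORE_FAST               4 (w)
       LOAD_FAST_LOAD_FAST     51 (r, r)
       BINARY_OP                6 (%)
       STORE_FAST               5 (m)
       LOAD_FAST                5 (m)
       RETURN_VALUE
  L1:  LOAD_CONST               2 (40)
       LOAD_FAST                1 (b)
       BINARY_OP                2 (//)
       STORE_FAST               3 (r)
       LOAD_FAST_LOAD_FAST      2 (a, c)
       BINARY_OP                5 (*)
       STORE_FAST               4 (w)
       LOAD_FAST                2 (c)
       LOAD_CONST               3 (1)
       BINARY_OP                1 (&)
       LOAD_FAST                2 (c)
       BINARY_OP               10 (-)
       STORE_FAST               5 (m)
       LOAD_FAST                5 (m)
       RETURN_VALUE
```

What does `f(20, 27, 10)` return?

-10

LOAD_FAST_LOAD_FAST c,b → push 10,27. Stack: [10, 27]
COMPARE_OP bool(>=) → 10 vs 27 = False. Stack: [False]
POP_JUMP_IF_FALSE → pop False; jump. Stack: []
LOAD_CONST → push 40. Stack: [40]
LOAD_FAST b → push 27. Stack: [40, 27]
BINARY_OP // → 40 // 27 = 1. Stack: [1]
STORE_FAST r → r=1. Stack: []
LOAD_FAST_LOAD_FAST a,c → push 20,10. Stack: [20, 10]
BINARY_OP * → 20 * 10 = 200. Stack: [200]
STORE_FAST w → w=200. Stack: []
LOAD_FAST c → push 10. Stack: [10]
LOAD_CONST → push 1. Stack: [10, 1]
BINARY_OP & → 10 & 1 = 0. Stack: [0]
LOAD_FAST c → push 10. Stack: [0, 10]
BINARY_OP - → 0 - 10 = -10. Stack: [-10]
STORE_FAST m → m=-10. Stack: []
LOAD_FAST m → push -10. Stack: [-10]
RETURN_VALUE → return -10.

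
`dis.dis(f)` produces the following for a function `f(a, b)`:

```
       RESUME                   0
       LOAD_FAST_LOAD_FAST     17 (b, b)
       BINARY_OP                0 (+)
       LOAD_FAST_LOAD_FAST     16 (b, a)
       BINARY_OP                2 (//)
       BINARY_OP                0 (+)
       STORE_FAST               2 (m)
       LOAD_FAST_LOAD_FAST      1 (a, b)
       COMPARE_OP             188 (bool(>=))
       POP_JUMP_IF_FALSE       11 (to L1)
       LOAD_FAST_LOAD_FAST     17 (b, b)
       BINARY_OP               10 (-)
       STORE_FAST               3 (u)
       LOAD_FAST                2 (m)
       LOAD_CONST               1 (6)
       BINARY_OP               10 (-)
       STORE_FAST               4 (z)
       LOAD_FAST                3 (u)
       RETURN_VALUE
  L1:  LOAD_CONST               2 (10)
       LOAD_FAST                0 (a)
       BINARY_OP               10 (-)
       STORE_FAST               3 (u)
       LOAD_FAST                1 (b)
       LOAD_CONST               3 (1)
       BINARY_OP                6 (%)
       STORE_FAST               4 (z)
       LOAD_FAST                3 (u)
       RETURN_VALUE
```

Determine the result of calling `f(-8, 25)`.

LOAD_FAST_LOAD_FAST b,b → push 25,25. Stack: [25, 25]
BINARY_OP + → 25 + 25 = 50. Stack: [50]
LOAD_FAST_LOAD_FAST b,a → push 25,-8. Stack: [50, 25, -8]
BINARY_OP // → 25 // -8 = -4. Stack: [50, -4]
BINARY_OP + → 50 + -4 = 46. Stack: [46]
STORE_FAST m → m=46. Stack: []
LOAD_FAST_LOAD_FAST a,b → push -8,25. Stack: [-8, 25]
COMPARE_OP bool(>=) → -8 vs 25 = False. Stack: [False]
POP_JUMP_IF_FALSE → pop False; jump. Stack: []
LOAD_CONST → push 10. Stack: [10]
LOAD_FAST a → push -8. Stack: [10, -8]
BINARY_OP - → 10 - -8 = 18. Stack: [18]
STORE_FAST u → u=18. Stack: []
LOAD_FAST b → push 25. Stack: [25]
LOAD_CONST → push 1. Stack: [25, 1]
BINARY_OP % → 25 % 1 = 0. Stack: [0]
STORE_FAST z → z=0. Stack: []
LOAD_FAST u → push 18. Stack: [18]
RETURN_VALUE → return 18.

18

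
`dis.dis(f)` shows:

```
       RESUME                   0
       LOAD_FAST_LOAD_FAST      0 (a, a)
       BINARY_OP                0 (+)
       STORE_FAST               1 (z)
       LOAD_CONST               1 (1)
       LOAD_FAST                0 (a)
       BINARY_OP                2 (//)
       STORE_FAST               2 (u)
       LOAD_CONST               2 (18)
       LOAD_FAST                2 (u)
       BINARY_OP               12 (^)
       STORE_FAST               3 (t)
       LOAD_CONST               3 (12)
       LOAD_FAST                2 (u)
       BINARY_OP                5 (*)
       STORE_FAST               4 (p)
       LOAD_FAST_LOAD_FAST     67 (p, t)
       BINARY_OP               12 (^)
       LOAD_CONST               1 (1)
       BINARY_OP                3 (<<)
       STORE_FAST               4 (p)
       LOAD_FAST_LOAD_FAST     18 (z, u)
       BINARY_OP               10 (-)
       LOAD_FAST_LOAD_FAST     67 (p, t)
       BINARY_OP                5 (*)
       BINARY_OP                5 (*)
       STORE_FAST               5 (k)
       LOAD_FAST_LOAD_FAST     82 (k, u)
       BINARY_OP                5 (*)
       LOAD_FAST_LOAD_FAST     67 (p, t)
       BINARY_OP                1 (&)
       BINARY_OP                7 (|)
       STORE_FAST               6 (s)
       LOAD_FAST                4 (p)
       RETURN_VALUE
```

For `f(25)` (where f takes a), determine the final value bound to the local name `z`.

50

LOAD_FAST_LOAD_FAST a,a → push 25,25. Stack: [25, 25]
BINARY_OP + → 25 + 25 = 50. Stack: [50]
STORE_FAST z → z=50. Stack: []
LOAD_CONST → push 1. Stack: [1]
LOAD_FAST a → push 25. Stack: [1, 25]
BINARY_OP // → 1 // 25 = 0. Stack: [0]
STORE_FAST u → u=0. Stack: []
LOAD_CONST → push 18. Stack: [18]
LOAD_FAST u → push 0. Stack: [18, 0]
BINARY_OP ^ → 18 ^ 0 = 18. Stack: [18]
STORE_FAST t → t=18. Stack: []
LOAD_CONST → push 12. Stack: [12]
LOAD_FAST u → push 0. Stack: [12, 0]
BINARY_OP * → 12 * 0 = 0. Stack: [0]
STORE_FAST p → p=0. Stack: []
LOAD_FAST_LOAD_FAST p,t → push 0,18. Stack: [0, 18]
BINARY_OP ^ → 0 ^ 18 = 18. Stack: [18]
LOAD_CONST → push 1. Stack: [18, 1]
BINARY_OP << → 18 << 1 = 36. Stack: [36]
STORE_FAST p → p=36. Stack: []
LOAD_FAST_LOAD_FAST z,u → push 50,0. Stack: [50, 0]
BINARY_OP - → 50 - 0 = 50. Stack: [50]
LOAD_FAST_LOAD_FAST p,t → push 36,18. Stack: [50, 36, 18]
BINARY_OP * → 36 * 18 = 648. Stack: [50, 648]
BINARY_OP * → 50 * 648 = 32400. Stack: [32400]
STORE_FAST k → k=32400. Stack: []
LOAD_FAST_LOAD_FAST k,u → push 32400,0. Stack: [32400, 0]
BINARY_OP * → 32400 * 0 = 0. Stack: [0]
LOAD_FAST_LOAD_FAST p,t → push 36,18. Stack: [0, 36, 18]
BINARY_OP & → 36 & 18 = 0. Stack: [0, 0]
BINARY_OP | → 0 | 0 = 0. Stack: [0]
STORE_FAST s → s=0. Stack: []
LOAD_FAST p → push 36. Stack: [36]
RETURN_VALUE → return 36.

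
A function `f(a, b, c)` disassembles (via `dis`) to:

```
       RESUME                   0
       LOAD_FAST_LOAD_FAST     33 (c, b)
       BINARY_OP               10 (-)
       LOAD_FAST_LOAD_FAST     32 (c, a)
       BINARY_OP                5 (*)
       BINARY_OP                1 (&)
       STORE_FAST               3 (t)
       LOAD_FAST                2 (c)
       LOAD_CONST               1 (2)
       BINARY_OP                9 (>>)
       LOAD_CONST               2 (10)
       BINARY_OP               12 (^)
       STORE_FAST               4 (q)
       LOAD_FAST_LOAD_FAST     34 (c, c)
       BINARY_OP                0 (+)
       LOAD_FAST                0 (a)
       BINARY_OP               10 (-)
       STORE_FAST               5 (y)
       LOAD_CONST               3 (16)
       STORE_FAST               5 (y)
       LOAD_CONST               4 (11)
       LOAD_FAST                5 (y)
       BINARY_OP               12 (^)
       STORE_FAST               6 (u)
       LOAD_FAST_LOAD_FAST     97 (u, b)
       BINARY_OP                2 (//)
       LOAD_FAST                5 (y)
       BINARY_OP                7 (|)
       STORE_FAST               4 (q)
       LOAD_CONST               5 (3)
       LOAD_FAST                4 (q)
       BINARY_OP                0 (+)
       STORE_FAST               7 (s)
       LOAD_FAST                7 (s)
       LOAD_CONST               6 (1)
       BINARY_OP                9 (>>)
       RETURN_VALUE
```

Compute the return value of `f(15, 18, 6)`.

10

LOAD_FAST_LOAD_FAST c,b → push 6,18. Stack: [6, 18]
BINARY_OP - → 6 - 18 = -12. Stack: [-12]
LOAD_FAST_LOAD_FAST c,a → push 6,15. Stack: [-12, 6, 15]
BINARY_OP * → 6 * 15 = 90. Stack: [-12, 90]
BINARY_OP & → -12 & 90 = 80. Stack: [80]
STORE_FAST t → t=80. Stack: []
LOAD_FAST c → push 6. Stack: [6]
LOAD_CONST → push 2. Stack: [6, 2]
BINARY_OP >> → 6 >> 2 = 1. Stack: [1]
LOAD_CONST → push 10. Stack: [1, 10]
BINARY_OP ^ → 1 ^ 10 = 11. Stack: [11]
STORE_FAST q → q=11. Stack: []
LOAD_FAST_LOAD_FAST c,c → push 6,6. Stack: [6, 6]
BINARY_OP + → 6 + 6 = 12. Stack: [12]
LOAD_FAST a → push 15. Stack: [12, 15]
BINARY_OP - → 12 - 15 = -3. Stack: [-3]
STORE_FAST y → y=-3. Stack: []
LOAD_CONST → push 16. Stack: [16]
STORE_FAST y → y=16. Stack: []
LOAD_CONST → push 11. Stack: [11]
LOAD_FAST y → push 16. Stack: [11, 16]
BINARY_OP ^ → 11 ^ 16 = 27. Stack: [27]
STORE_FAST u → u=27. Stack: []
LOAD_FAST_LOAD_FAST u,b → push 27,18. Stack: [27, 18]
BINARY_OP // → 27 // 18 = 1. Stack: [1]
LOAD_FAST y → push 16. Stack: [1, 16]
BINARY_OP | → 1 | 16 = 17. Stack: [17]
STORE_FAST q → q=17. Stack: []
LOAD_CONST → push 3. Stack: [3]
LOAD_FAST q → push 17. Stack: [3, 17]
BINARY_OP + → 3 + 17 = 20. Stack: [20]
STORE_FAST s → s=20. Stack: []
LOAD_FAST s → push 20. Stack: [20]
LOAD_CONST → push 1. Stack: [20, 1]
BINARY_OP >> → 20 >> 1 = 10. Stack: [10]
RETURN_VALUE → return 10.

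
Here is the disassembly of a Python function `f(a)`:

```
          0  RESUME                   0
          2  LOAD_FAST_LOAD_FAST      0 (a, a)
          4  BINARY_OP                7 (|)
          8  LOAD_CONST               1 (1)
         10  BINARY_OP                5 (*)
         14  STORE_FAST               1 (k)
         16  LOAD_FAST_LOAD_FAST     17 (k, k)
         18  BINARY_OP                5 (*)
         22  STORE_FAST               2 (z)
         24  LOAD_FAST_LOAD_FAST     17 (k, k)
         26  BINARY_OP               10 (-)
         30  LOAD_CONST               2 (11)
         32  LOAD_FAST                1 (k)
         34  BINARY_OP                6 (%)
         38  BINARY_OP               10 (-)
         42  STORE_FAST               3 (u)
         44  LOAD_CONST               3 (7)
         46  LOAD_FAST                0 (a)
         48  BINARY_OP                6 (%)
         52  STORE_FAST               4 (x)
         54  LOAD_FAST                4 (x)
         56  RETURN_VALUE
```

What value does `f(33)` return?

LOAD_FAST_LOAD_FAST a,a → push 33,33. Stack: [33, 33]
BINARY_OP | → 33 | 33 = 33. Stack: [33]
LOAD_CONST → push 1. Stack: [33, 1]
BINARY_OP * → 33 * 1 = 33. Stack: [33]
STORE_FAST k → k=33. Stack: []
LOAD_FAST_LOAD_FAST k,k → push 33,33. Stack: [33, 33]
BINARY_OP * → 33 * 33 = 1089. Stack: [1089]
STORE_FAST z → z=1089. Stack: []
LOAD_FAST_LOAD_FAST k,k → push 33,33. Stack: [33, 33]
BINARY_OP - → 33 - 33 = 0. Stack: [0]
LOAD_CONST → push 11. Stack: [0, 11]
LOAD_FAST k → push 33. Stack: [0, 11, 33]
BINARY_OP % → 11 % 33 = 11. Stack: [0, 11]
BINARY_OP - → 0 - 11 = -11. Stack: [-11]
STORE_FAST u → u=-11. Stack: []
LOAD_CONST → push 7. Stack: [7]
LOAD_FAST a → push 33. Stack: [7, 33]
BINARY_OP % → 7 % 33 = 7. Stack: [7]
STORE_FAST x → x=7. Stack: []
LOAD_FAST x → push 7. Stack: [7]
RETURN_VALUE → return 7.

7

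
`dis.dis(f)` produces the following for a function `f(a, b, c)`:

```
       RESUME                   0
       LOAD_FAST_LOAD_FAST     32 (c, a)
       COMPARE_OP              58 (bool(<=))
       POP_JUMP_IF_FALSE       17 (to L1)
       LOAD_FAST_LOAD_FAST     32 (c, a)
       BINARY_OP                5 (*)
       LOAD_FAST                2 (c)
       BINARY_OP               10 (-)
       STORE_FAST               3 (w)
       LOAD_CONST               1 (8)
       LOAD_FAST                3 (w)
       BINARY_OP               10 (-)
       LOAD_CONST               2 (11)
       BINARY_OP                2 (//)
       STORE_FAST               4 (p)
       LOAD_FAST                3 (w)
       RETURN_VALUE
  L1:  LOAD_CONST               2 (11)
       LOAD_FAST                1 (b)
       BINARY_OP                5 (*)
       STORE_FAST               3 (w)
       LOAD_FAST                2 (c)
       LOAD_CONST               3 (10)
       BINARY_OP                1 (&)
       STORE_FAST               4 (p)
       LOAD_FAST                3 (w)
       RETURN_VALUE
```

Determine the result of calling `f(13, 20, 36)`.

LOAD_FAST_LOAD_FAST c,a → push 36,13. Stack: [36, 13]
COMPARE_OP bool(<=) → 36 vs 13 = False. Stack: [False]
POP_JUMP_IF_FALSE → pop False; jump. Stack: []
LOAD_CONST → push 11. Stack: [11]
LOAD_FAST b → push 20. Stack: [11, 20]
BINARY_OP * → 11 * 20 = 220. Stack: [220]
STORE_FAST w → w=220. Stack: []
LOAD_FAST c → push 36. Stack: [36]
LOAD_CONST → push 10. Stack: [36, 10]
BINARY_OP & → 36 & 10 = 0. Stack: [0]
STORE_FAST p → p=0. Stack: []
LOAD_FAST w → push 220. Stack: [220]
RETURN_VALUE → return 220.

220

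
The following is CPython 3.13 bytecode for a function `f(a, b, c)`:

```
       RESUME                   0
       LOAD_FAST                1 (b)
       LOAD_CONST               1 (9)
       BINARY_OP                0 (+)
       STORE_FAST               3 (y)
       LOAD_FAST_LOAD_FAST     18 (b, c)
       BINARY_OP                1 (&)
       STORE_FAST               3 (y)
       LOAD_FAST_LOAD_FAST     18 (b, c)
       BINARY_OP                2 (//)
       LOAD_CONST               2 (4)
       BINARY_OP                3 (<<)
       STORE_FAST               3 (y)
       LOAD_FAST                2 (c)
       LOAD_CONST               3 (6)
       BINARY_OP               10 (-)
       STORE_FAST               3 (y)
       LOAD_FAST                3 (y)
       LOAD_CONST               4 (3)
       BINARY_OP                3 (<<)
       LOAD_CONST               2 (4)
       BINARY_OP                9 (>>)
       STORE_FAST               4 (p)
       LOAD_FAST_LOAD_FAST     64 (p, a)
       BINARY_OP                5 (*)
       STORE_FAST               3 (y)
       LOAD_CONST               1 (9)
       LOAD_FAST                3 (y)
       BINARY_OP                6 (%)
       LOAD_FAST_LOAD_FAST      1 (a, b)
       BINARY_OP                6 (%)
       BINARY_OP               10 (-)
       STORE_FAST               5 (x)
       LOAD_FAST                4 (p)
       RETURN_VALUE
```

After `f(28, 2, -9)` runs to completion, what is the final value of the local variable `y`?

LOAD_FAST b → push 2. Stack: [2]
LOAD_CONST → push 9. Stack: [2, 9]
BINARY_OP + → 2 + 9 = 11. Stack: [11]
STORE_FAST y → y=11. Stack: []
LOAD_FAST_LOAD_FAST b,c → push 2,-9. Stack: [2, -9]
BINARY_OP & → 2 & -9 = 2. Stack: [2]
STORE_FAST y → y=2. Stack: []
LOAD_FAST_LOAD_FAST b,c → push 2,-9. Stack: [2, -9]
BINARY_OP // → 2 // -9 = -1. Stack: [-1]
LOAD_CONST → push 4. Stack: [-1, 4]
BINARY_OP << → -1 << 4 = -16. Stack: [-16]
STORE_FAST y → y=-16. Stack: []
LOAD_FAST c → push -9. Stack: [-9]
LOAD_CONST → push 6. Stack: [-9, 6]
BINARY_OP - → -9 - 6 = -15. Stack: [-15]
STORE_FAST y → y=-15. Stack: []
LOAD_FAST y → push -15. Stack: [-15]
LOAD_CONST → push 3. Stack: [-15, 3]
BINARY_OP << → -15 << 3 = -120. Stack: [-120]
LOAD_CONST → push 4. Stack: [-120, 4]
BINARY_OP >> → -120 >> 4 = -8. Stack: [-8]
STORE_FAST p → p=-8. Stack: []
LOAD_FAST_LOAD_FAST p,a → push -8,28. Stack: [-8, 28]
BINARY_OP * → -8 * 28 = -224. Stack: [-224]
STORE_FAST y → y=-224. Stack: []
LOAD_CONST → push 9. Stack: [9]
LOAD_FAST y → push -224. Stack: [9, -224]
BINARY_OP % → 9 % -224 = -215. Stack: [-215]
LOAD_FAST_LOAD_FAST a,b → push 28,2. Stack: [-215, 28, 2]
BINARY_OP % → 28 % 2 = 0. Stack: [-215, 0]
BINARY_OP - → -215 - 0 = -215. Stack: [-215]
STORE_FAST x → x=-215. Stack: []
LOAD_FAST p → push -8. Stack: [-8]
RETURN_VALUE → return -8.

-224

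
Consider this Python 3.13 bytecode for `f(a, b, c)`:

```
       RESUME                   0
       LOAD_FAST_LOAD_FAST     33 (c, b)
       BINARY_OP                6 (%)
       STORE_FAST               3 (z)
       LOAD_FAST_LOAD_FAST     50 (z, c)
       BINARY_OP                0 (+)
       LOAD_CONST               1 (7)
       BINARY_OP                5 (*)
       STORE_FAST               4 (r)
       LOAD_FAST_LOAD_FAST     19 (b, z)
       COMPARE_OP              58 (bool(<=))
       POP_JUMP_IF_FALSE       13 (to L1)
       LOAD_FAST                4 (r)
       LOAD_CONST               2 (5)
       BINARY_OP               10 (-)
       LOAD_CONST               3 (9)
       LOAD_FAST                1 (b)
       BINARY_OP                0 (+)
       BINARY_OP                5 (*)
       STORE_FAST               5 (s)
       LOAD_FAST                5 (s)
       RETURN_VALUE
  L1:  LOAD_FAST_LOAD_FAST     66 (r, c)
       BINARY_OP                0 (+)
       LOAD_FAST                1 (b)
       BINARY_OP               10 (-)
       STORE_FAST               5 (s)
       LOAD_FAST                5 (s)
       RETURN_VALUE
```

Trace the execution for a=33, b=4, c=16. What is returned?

LOAD_FAST_LOAD_FAST c,b → push 16,4. Stack: [16, 4]
BINARY_OP % → 16 % 4 = 0. Stack: [0]
STORE_FAST z → z=0. Stack: []
LOAD_FAST_LOAD_FAST z,c → push 0,16. Stack: [0, 16]
BINARY_OP + → 0 + 16 = 16. Stack: [16]
LOAD_CONST → push 7. Stack: [16, 7]
BINARY_OP * → 16 * 7 = 112. Stack: [112]
STORE_FAST r → r=112. Stack: []
LOAD_FAST_LOAD_FAST b,z → push 4,0. Stack: [4, 0]
COMPARE_OP bool(<=) → 4 vs 0 = False. Stack: [False]
POP_JUMP_IF_FALSE → pop False; jump. Stack: []
LOAD_FAST_LOAD_FAST r,c → push 112,16. Stack: [112, 16]
BINARY_OP + → 112 + 16 = 128. Stack: [128]
LOAD_FAST b → push 4. Stack: [128, 4]
BINARY_OP - → 128 - 4 = 124. Stack: [124]
STORE_FAST s → s=124. Stack: []
LOAD_FAST s → push 124. Stack: [124]
RETURN_VALUE → return 124.

124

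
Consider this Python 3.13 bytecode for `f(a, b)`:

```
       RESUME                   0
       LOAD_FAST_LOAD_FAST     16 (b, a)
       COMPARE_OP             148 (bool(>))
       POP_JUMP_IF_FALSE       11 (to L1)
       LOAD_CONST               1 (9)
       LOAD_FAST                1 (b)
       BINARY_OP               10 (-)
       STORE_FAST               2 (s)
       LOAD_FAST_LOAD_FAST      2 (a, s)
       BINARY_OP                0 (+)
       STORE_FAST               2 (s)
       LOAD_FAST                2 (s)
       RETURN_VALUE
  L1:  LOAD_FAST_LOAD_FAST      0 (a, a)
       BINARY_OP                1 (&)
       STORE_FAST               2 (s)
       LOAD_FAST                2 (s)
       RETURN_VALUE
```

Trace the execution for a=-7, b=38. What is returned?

LOAD_FAST_LOAD_FAST b,a → push 38,-7. Stack: [38, -7]
COMPARE_OP bool(>) → 38 vs -7 = True. Stack: [True]
POP_JUMP_IF_FALSE → pop True; no jump. Stack: []
LOAD_CONST → push 9. Stack: [9]
LOAD_FAST b → push 38. Stack: [9, 38]
BINARY_OP - → 9 - 38 = -29. Stack: [-29]
STORE_FAST s → s=-29. Stack: []
LOAD_FAST_LOAD_FAST a,s → push -7,-29. Stack: [-7, -29]
BINARY_OP + → -7 + -29 = -36. Stack: [-36]
STORE_FAST s → s=-36. Stack: []
LOAD_FAST s → push -36. Stack: [-36]
RETURN_VALUE → return -36.

-36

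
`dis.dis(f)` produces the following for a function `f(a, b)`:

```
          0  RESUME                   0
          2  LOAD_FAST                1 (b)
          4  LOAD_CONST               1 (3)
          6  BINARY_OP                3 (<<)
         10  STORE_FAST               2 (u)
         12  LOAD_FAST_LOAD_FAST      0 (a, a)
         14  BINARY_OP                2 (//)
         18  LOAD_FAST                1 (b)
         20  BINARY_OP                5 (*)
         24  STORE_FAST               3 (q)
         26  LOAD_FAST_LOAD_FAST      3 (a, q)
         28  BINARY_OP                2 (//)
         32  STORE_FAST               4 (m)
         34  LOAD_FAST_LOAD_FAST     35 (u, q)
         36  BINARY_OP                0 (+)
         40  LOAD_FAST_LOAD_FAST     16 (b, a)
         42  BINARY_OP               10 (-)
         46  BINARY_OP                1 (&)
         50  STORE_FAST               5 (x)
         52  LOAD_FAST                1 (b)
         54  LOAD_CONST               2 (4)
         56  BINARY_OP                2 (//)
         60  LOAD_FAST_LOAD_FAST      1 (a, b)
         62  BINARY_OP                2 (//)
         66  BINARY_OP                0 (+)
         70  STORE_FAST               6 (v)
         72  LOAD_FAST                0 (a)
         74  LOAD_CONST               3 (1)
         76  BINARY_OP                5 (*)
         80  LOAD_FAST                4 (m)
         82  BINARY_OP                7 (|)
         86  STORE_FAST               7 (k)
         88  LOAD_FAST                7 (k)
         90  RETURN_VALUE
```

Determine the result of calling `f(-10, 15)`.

-1

LOAD_FAST b → push 15. Stack: [15]
LOAD_CONST → push 3. Stack: [15, 3]
BINARY_OP << → 15 << 3 = 120. Stack: [120]
STORE_FAST u → u=120. Stack: []
LOAD_FAST_LOAD_FAST a,a → push -10,-10. Stack: [-10, -10]
BINARY_OP // → -10 // -10 = 1. Stack: [1]
LOAD_FAST b → push 15. Stack: [1, 15]
BINARY_OP * → 1 * 15 = 15. Stack: [15]
STORE_FAST q → q=15. Stack: []
LOAD_FAST_LOAD_FAST a,q → push -10,15. Stack: [-10, 15]
BINARY_OP // → -10 // 15 = -1. Stack: [-1]
STORE_FAST m → m=-1. Stack: []
LOAD_FAST_LOAD_FAST u,q → push 120,15. Stack: [120, 15]
BINARY_OP + → 120 + 15 = 135. Stack: [135]
LOAD_FAST_LOAD_FAST b,a → push 15,-10. Stack: [135, 15, -10]
BINARY_OP - → 15 - -10 = 25. Stack: [135, 25]
BINARY_OP & → 135 & 25 = 1. Stack: [1]
STORE_FAST x → x=1. Stack: []
LOAD_FAST b → push 15. Stack: [15]
LOAD_CONST → push 4. Stack: [15, 4]
BINARY_OP // → 15 // 4 = 3. Stack: [3]
LOAD_FAST_LOAD_FAST a,b → push -10,15. Stack: [3, -10, 15]
BINARY_OP // → -10 // 15 = -1. Stack: [3, -1]
BINARY_OP + → 3 + -1 = 2. Stack: [2]
STORE_FAST v → v=2. Stack: []
LOAD_FAST a → push -10. Stack: [-10]
LOAD_CONST → push 1. Stack: [-10, 1]
BINARY_OP * → -10 * 1 = -10. Stack: [-10]
LOAD_FAST m → push -1. Stack: [-10, -1]
BINARY_OP | → -10 | -1 = -1. Stack: [-1]
STORE_FAST k → k=-1. Stack: []
LOAD_FAST k → push -1. Stack: [-1]
RETURN_VALUE → return -1.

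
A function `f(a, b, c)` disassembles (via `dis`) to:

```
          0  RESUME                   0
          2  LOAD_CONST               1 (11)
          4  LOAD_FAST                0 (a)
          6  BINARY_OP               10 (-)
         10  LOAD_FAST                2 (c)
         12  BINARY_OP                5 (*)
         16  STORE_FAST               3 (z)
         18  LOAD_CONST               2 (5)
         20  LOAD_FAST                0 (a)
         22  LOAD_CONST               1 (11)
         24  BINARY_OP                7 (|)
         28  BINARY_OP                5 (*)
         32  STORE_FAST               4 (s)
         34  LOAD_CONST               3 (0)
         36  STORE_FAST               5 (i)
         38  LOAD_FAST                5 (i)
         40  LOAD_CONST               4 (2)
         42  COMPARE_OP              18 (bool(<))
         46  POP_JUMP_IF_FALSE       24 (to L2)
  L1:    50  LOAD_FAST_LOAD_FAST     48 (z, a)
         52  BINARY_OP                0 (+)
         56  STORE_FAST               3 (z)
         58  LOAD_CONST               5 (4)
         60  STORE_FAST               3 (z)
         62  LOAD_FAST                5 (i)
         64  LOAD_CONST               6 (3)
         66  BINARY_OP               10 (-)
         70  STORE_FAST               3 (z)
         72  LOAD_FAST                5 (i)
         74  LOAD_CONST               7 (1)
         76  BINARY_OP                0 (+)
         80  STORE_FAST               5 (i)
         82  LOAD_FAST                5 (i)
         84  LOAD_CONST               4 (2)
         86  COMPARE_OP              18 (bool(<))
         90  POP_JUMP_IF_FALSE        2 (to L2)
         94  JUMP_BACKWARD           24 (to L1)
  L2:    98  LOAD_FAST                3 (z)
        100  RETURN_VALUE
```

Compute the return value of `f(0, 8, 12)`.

-2

LOAD_CONST → push 11. Stack: [11]
LOAD_FAST a → push 0. Stack: [11, 0]
BINARY_OP - → 11 - 0 = 11. Stack: [11]
LOAD_FAST c → push 12. Stack: [11, 12]
BINARY_OP * → 11 * 12 = 132. Stack: [132]
STORE_FAST z → z=132. Stack: []
LOAD_CONST → push 5. Stack: [5]
LOAD_FAST a → push 0. Stack: [5, 0]
LOAD_CONST → push 11. Stack: [5, 0, 11]
BINARY_OP | → 0 | 11 = 11. Stack: [5, 11]
BINARY_OP * → 5 * 11 = 55. Stack: [55]
STORE_FAST s → s=55. Stack: []
LOAD_CONST → push 0. Stack: [0]
STORE_FAST i → i=0. Stack: []
LOAD_FAST i → push 0. Stack: [0]
LOAD_CONST → push 2. Stack: [0, 2]
COMPARE_OP bool(<) → 0 vs 2 = True. Stack: [True]
POP_JUMP_IF_FALSE → pop True; no jump. Stack: []
LOAD_FAST_LOAD_FAST z,a → push 132,0. Stack: [132, 0]
BINARY_OP + → 132 + 0 = 132. Stack: [132]
STORE_FAST z → z=132. Stack: []
LOAD_CONST → push 4. Stack: [4]
STORE_FAST z → z=4. Stack: []
LOAD_FAST i → push 0. Stack: [0]
LOAD_CONST → push 3. Stack: [0, 3]
BINARY_OP - → 0 - 3 = -3. Stack: [-3]
STORE_FAST z → z=-3. Stack: []
LOAD_FAST i → push 0. Stack: [0]
LOAD_CONST → push 1. Stack: [0, 1]
BINARY_OP + → 0 + 1 = 1. Stack: [1]
STORE_FAST i → i=1. Stack: []
LOAD_FAST i → push 1. Stack: [1]
LOAD_CONST → push 2. Stack: [1, 2]
COMPARE_OP bool(<) → 1 vs 2 = True. Stack: [True]
POP_JUMP_IF_FALSE → pop True; no jump. Stack: []
LOAD_FAST_LOAD_FAST z,a → push -3,0. Stack: [-3, 0]
BINARY_OP + → -3 + 0 = -3. Stack: [-3]
STORE_FAST z → z=-3. Stack: []
LOAD_CONST → push 4. Stack: [4]
STORE_FAST z → z=4. Stack: []
LOAD_FAST i → push 1. Stack: [1]
LOAD_CONST → push 3. Stack: [1, 3]
BINARY_OP - → 1 - 3 = -2. Stack: [-2]
STORE_FAST z → z=-2. Stack: []
LOAD_FAST i → push 1. Stack: [1]
LOAD_CONST → push 1. Stack: [1, 1]
BINARY_OP + → 1 + 1 = 2. Stack: [2]
STORE_FAST i → i=2. Stack: []
LOAD_FAST i → push 2. Stack: [2]
LOAD_CONST → push 2. Stack: [2, 2]
COMPARE_OP bool(<) → 2 vs 2 = False. Stack: [False]
POP_JUMP_IF_FALSE → pop False; jump. Stack: []
LOAD_FAST z → push -2. Stack: [-2]
RETURN_VALUE → return -2.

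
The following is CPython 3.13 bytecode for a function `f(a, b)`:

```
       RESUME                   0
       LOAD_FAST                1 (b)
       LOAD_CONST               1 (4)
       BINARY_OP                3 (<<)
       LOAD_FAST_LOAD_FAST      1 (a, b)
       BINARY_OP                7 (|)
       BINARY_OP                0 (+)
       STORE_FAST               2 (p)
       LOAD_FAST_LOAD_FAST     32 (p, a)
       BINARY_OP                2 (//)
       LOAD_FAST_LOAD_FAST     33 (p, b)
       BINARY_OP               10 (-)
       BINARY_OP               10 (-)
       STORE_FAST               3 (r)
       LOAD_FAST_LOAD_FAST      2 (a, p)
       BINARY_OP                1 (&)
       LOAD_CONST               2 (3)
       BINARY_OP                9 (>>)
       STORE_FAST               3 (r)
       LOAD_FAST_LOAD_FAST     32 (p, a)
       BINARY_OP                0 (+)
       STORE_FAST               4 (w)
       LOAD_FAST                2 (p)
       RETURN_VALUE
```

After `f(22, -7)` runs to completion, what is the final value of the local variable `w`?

LOAD_FAST b → push -7. Stack: [-7]
LOAD_CONST → push 4. Stack: [-7, 4]
BINARY_OP << → -7 << 4 = -112. Stack: [-112]
LOAD_FAST_LOAD_FAST a,b → push 22,-7. Stack: [-112, 22, -7]
BINARY_OP | → 22 | -7 = -1. Stack: [-112, -1]
BINARY_OP + → -112 + -1 = -113. Stack: [-113]
STORE_FAST p → p=-113. Stack: []
LOAD_FAST_LOAD_FAST p,a → push -113,22. Stack: [-113, 22]
BINARY_OP // → -113 // 22 = -6. Stack: [-6]
LOAD_FAST_LOAD_FAST p,b → push -113,-7. Stack: [-6, -113, -7]
BINARY_OP - → -113 - -7 = -106. Stack: [-6, -106]
BINARY_OP - → -6 - -106 = 100. Stack: [100]
STORE_FAST r → r=100. Stack: []
LOAD_FAST_LOAD_FAST a,p → push 22,-113. Stack: [22, -113]
BINARY_OP & → 22 & -113 = 6. Stack: [6]
LOAD_CONST → push 3. Stack: [6, 3]
BINARY_OP >> → 6 >> 3 = 0. Stack: [0]
STORE_FAST r → r=0. Stack: []
LOAD_FAST_LOAD_FAST p,a → push -113,22. Stack: [-113, 22]
BINARY_OP + → -113 + 22 = -91. Stack: [-91]
STORE_FAST w → w=-91. Stack: []
LOAD_FAST p → push -113. Stack: [-113]
RETURN_VALUE → return -113.

-91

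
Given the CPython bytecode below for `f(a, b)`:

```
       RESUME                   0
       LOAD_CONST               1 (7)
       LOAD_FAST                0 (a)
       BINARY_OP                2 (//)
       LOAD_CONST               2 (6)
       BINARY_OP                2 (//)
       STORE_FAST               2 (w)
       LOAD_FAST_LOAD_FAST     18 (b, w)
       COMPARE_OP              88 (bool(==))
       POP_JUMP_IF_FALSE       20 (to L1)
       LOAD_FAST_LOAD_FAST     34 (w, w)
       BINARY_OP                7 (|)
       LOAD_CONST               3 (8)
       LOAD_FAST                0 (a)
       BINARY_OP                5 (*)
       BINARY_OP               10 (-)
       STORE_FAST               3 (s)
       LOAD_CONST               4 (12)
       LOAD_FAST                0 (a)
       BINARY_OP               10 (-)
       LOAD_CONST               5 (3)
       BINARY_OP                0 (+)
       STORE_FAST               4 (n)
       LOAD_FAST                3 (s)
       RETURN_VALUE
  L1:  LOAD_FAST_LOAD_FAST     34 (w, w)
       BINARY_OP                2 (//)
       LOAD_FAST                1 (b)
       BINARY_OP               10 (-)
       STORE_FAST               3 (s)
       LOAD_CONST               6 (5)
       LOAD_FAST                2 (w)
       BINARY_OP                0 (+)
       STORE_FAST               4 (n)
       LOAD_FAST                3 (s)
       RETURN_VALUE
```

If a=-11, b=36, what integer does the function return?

LOAD_CONST → push 7. Stack: [7]
LOAD_FAST a → push -11. Stack: [7, -11]
BINARY_OP // → 7 // -11 = -1. Stack: [-1]
LOAD_CONST → push 6. Stack: [-1, 6]
BINARY_OP // → -1 // 6 = -1. Stack: [-1]
STORE_FAST w → w=-1. Stack: []
LOAD_FAST_LOAD_FAST b,w → push 36,-1. Stack: [36, -1]
COMPARE_OP bool(==) → 36 vs -1 = False. Stack: [False]
POP_JUMP_IF_FALSE → pop False; jump. Stack: []
LOAD_FAST_LOAD_FAST w,w → push -1,-1. Stack: [-1, -1]
BINARY_OP // → -1 // -1 = 1. Stack: [1]
LOAD_FAST b → push 36. Stack: [1, 36]
BINARY_OP - → 1 - 36 = -35. Stack: [-35]
STORE_FAST s → s=-35. Stack: []
LOAD_CONST → push 5. Stack: [5]
LOAD_FAST w → push -1. Stack: [5, -1]
BINARY_OP + → 5 + -1 = 4. Stack: [4]
STORE_FAST n → n=4. Stack: []
LOAD_FAST s → push -35. Stack: [-35]
RETURN_VALUE → return -35.

-35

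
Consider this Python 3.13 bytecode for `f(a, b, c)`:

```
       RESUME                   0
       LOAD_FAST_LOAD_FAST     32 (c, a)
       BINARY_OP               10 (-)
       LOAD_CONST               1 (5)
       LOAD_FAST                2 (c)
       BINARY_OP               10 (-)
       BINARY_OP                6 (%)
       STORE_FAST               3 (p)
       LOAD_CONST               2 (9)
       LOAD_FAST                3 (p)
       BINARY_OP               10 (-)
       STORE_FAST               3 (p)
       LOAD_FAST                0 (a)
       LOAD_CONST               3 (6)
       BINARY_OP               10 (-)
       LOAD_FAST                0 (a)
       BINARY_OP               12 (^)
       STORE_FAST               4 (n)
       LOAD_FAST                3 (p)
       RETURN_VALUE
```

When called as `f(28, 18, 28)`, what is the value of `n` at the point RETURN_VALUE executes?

LOAD_FAST_LOAD_FAST c,a → push 28,28. Stack: [28, 28]
BINARY_OP - → 28 - 28 = 0. Stack: [0]
LOAD_CONST → push 5. Stack: [0, 5]
LOAD_FAST c → push 28. Stack: [0, 5, 28]
BINARY_OP - → 5 - 28 = -23. Stack: [0, -23]
BINARY_OP % → 0 % -23 = 0. Stack: [0]
STORE_FAST p → p=0. Stack: []
LOAD_CONST → push 9. Stack: [9]
LOAD_FAST p → push 0. Stack: [9, 0]
BINARY_OP - → 9 - 0 = 9. Stack: [9]
STORE_FAST p → p=9. Stack: []
LOAD_FAST a → push 28. Stack: [28]
LOAD_CONST → push 6. Stack: [28, 6]
BINARY_OP - → 28 - 6 = 22. Stack: [22]
LOAD_FAST a → push 28. Stack: [22, 28]
BINARY_OP ^ → 22 ^ 28 = 10. Stack: [10]
STORE_FAST n → n=10. Stack: []
LOAD_FAST p → push 9. Stack: [9]
RETURN_VALUE → return 9.

10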